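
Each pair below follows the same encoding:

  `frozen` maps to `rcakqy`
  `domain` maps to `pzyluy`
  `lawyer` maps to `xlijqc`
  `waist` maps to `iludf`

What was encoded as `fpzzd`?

Shifts by position in frozen: pos 0: f→r (+12), pos 1: r→c (+11), pos 2: o→a (+12), pos 3: z→k (+11) — repeating every 2. The shifts repeat in a cycle of length 2: positions 0,1,… shift by +12, +11, then the pattern repeats.
Undoing it on fpzzd: f−12=t, p−11=e, z−12=n, z−11=o, d−12=r.

tenor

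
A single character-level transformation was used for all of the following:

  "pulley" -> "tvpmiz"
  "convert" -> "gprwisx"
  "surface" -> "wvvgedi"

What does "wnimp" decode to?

smell

A repeating key of period 2 is used — shifts +4, +1 over and over.
Undoing it on wnimp: w−4=s, n−1=m, i−4=e, m−1=l, p−4=l.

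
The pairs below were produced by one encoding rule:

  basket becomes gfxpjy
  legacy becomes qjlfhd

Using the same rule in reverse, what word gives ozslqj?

jungle

Compare letters: b→g is +5, a→f is +5, s→x is +5 — a constant shift. This is a Caesar cipher with shift 5.
Undoing it on ozslqj: o−5=j, z−5=u, s−5=n, l−5=g, q−5=l, j−5=e.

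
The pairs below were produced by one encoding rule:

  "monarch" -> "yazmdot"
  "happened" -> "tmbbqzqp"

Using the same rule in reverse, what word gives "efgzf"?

It's a constant shift of +12 (ROT12).
Decoding efgzf: e−12=s, f−12=t, g−12=u, z−12=n, f−12=t.

stunt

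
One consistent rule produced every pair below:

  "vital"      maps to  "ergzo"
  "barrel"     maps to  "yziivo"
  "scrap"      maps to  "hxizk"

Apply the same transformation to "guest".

tfvhg

Each pair mirrors across the alphabet (v↔e, i↔r, t↔g): positions sum to 25. Letters are reflected about the middle of the alphabet (position → 25−position): Atbash.
On guest: g↔t, u↔f, e↔v, s↔h, t↔g.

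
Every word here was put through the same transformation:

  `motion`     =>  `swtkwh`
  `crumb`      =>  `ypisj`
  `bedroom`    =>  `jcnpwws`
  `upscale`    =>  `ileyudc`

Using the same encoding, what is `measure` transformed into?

Treating letters as 0–25, the rule is x ↦ 15x + 20 (mod 26).
For measure: m(12)→15·12+20≡18=s; e(4)→15·4+20≡2=c; a(0)→15·0+20≡20=u; s(18)→15·18+20≡4=e; u(20)→15·20+20≡8=i; r(17)→15·17+20≡15=p; e(4)→15·4+20≡2=c (all mod 26).

scueipc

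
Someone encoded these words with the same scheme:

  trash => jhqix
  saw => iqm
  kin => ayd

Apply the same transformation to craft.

shqvj

Compare letters: t→j is +16, r→h is +16, a→q is +16 — a constant shift. Every letter moves 16 places later in the alphabet, wrapping around z→a.
On craft: c+16=s, r+16=h, a+16=q, f+16=v, t+16=j.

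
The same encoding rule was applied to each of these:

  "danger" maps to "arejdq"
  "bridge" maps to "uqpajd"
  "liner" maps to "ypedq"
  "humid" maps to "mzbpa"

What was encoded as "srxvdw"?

Each letter's alphabet position (a=0..z=25) is mapped through 3·x+17 mod 26 — an affine cipher.
Reversing it on srxvdw: s(18)→9·(18−17)≡9=j; r(17)→9·(17−17)≡0=a; x(23)→9·(23−17)≡2=c; v(21)→9·(21−17)≡10=k; d(3)→9·(3−17)≡4=e; w(22)→9·(22−17)≡19=t (all mod 26).

jacket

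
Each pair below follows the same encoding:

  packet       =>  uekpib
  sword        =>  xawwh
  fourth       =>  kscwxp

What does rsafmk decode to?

mosaic

The shifts repeat in a cycle of length 3: positions 0,1,… shift by +5, +4, +8, then the pattern repeats.
Decoding rsafmk: r−5=m, s−4=o, a−8=s, f−5=a, m−4=i, k−8=c.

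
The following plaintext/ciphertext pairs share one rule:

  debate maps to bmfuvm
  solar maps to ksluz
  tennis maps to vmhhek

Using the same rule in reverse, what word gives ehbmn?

index

This is an affine cipher: with a=0,…,z=25, each position x becomes (11x+20) mod 26.
Reversing it on ehbmn: e(4)→19·(4−20)≡8=i; h(7)→19·(7−20)≡13=n; b(1)→19·(1−20)≡3=d; m(12)→19·(12−20)≡4=e; n(13)→19·(13−20)≡23=x (all mod 26).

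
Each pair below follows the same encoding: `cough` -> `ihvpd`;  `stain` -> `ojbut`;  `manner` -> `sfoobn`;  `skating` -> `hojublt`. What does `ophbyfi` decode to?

The output letters match the input read backwards, each shifted +1: cough reversed is hguoc. Two steps: reverse the string, then apply a Caesar shift of +1.
Decoding ophbyfi: shift back: o−1=n, p−1=o, h−1=g, b−1=a, y−1=x, f−1=e, i−1=h → nogaxeh; then reverse → hexagon.

hexagon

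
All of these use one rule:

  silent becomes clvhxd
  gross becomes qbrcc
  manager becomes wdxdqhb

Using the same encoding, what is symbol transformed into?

ciwlrv

Two shifts are in play — +3 for a/e/i/o/u, +10 for every other letter.
On symbol: s(cons)+10=c, y(cons)+10=i, m(cons)+10=w, b(cons)+10=l, o(vowel)+3=r, l(cons)+10=v.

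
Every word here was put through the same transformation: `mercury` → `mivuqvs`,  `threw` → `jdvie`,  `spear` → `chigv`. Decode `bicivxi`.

Treating letters as 0–25, the rule is x ↦ 7x + 6 (mod 26).
Undoing it on bicivxi: b(1)→15·(1−6)≡3=d; i(8)→15·(8−6)≡4=e; c(2)→15·(2−6)≡18=s; i(8)→15·(8−6)≡4=e; v(21)→15·(21−6)≡17=r; x(23)→15·(23−6)≡21=v; i(8)→15·(8−6)≡4=e (all mod 26).

deserve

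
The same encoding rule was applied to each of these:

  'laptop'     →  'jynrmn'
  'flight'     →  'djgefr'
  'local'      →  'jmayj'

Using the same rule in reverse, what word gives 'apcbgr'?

credit

Each letter is shifted forward by 24 in the alphabet (a Caesar shift of +24).
Undoing it on apcbgr: a−24=c, p−24=r, c−24=e, b−24=d, g−24=i, r−24=t.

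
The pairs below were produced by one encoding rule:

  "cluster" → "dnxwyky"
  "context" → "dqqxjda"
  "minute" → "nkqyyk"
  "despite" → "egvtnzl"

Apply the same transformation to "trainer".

In cluster: c→d is +1, l→n is +2, u→x is +3, s→w is +4 — the shift increases by 1 each position. Letter i (0-indexed) is shifted by i+1, so successive shifts are 1, 2, 3, ….
On trainer: t+1=u, r+2=t, a+3=d, i+4=m, n+5=s, e+6=k, r+7=y.

utdmsky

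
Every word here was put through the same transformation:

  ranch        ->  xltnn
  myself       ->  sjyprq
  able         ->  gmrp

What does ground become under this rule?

The shifts repeat in a cycle of length 2: positions 0,1,… shift by +6, +11, then the pattern repeats.
Applying it to ground: g+6=m, r+11=c, o+6=u, u+11=f, n+6=t, d+11=o.

mcufto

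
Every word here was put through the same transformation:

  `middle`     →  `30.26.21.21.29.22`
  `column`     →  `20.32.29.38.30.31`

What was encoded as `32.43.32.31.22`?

ozone

Letters become their 1-based position plus 17 (so a→18, b→19, …).
Decoding 32.43.32.31.22: 32→(32−17)÷1=15=o, 43→(43−17)÷1=26=z, 32→(32−17)÷1=15=o, 31→(31−17)÷1=14=n, 22→(22−17)÷1=5=e.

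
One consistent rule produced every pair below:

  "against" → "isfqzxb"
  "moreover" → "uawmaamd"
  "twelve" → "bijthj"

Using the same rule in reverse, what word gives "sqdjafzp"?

keyboard

It's a Vigenère-style cipher with numeric key [8,12,5]: position i shifts by key[i mod 3].
Undoing it on sqdjafzp: s−8=k, q−12=e, d−5=y, j−8=b, a−12=o, f−5=a, z−8=r, p−12=d.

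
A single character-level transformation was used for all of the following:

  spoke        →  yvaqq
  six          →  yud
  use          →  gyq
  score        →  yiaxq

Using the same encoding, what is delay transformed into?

The shift depends on letter class: consonant s→y is +6, but vowel o→a is +12. Two shifts are in play — +12 for a/e/i/o/u, +6 for every other letter.
Applying it to delay: d(cons)+6=j, e(vowel)+12=q, l(cons)+6=r, a(vowel)+12=m, y(cons)+6=e.

jqrme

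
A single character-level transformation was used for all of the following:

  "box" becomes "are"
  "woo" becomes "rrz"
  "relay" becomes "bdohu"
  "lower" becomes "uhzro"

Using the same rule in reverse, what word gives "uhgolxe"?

The word is reversed, then every letter is shifted forward by 3.
Reversing it on uhgolxe: shift back: u−3=r, h−3=e, g−3=d, o−3=l, l−3=i, x−3=u, e−3=b → redliub; then reverse → builder.

builder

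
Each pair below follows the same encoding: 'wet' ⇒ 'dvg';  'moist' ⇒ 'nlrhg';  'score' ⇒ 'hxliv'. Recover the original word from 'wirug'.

This is the alphabet-reversal cipher (Atbash): a becomes z, b becomes y, etc.
Decoding wirug: w↔d, i↔r, r↔i, u↔f, g↔t.

drift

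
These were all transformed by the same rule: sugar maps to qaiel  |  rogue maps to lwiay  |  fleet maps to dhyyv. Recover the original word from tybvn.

depth

s(18)→q(16) and u(20)→a(0) fit y≡5x+4 (mod 26); the inverse of 5 mod 26 is 21. Each letter's alphabet position (a=0..z=25) is mapped through 5·x+4 mod 26 — an affine cipher.
Decoding tybvn: t(19)→21·(19−4)≡3=d; y(24)→21·(24−4)≡4=e; b(1)→21·(1−4)≡15=p; v(21)→21·(21−4)≡19=t; n(13)→21·(13−4)≡7=h (all mod 26).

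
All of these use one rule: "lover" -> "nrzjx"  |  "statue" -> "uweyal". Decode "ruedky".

prayer

Each letter shifts forward by (position + 2), i.e. 2, 3, 4, … — the shift grows by one for each successive letter.
Reversing it on ruedky: r−2=p, u−3=r, e−4=a, d−5=y, k−6=e, y−7=r.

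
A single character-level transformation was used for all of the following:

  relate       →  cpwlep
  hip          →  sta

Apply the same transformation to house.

szfdp

Compare letters: r→c is +11, e→p is +11, l→w is +11 — a constant shift. Each letter is shifted forward by 11 in the alphabet (a Caesar shift of +11).
Applying it to house: h+11=s, o+11=z, u+11=f, s+11=d, e+11=p.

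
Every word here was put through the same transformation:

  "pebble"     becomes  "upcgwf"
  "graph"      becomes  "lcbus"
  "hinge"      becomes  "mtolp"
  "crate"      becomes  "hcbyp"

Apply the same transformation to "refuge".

wpgzrf

A repeating key of period 3 is used — shifts +5, +11, +1 over and over.
Applying it to refuge: r+5=w, e+11=p, f+1=g, u+5=z, g+11=r, e+1=f.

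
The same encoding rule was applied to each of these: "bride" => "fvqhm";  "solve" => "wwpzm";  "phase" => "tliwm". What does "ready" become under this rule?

vmihc

The shift depends on letter class: consonant b→f is +4, but vowel i→q is +8. Two shifts are in play — +8 for a/e/i/o/u, +4 for every other letter.
Applying it to ready: r(cons)+4=v, e(vowel)+8=m, a(vowel)+8=i, d(cons)+4=h, y(cons)+4=c.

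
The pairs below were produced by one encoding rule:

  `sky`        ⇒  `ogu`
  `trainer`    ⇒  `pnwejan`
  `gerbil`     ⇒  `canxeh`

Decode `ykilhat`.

Compare letters: s→o is +22, k→g is +22, y→u is +22 — a constant shift. Each letter is shifted forward by 22 in the alphabet (a Caesar shift of +22).
Undoing it on ykilhat: y−22=c, k−22=o, i−22=m, l−22=p, h−22=l, a−22=e, t−22=x.

complex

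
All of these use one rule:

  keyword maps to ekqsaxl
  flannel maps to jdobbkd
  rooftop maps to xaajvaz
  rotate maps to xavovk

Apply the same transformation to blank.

k(10)→e(4) and e(4)→k(10) fit y≡25x+14 (mod 26); the inverse of 25 mod 26 is 25. Treating letters as 0–25, the rule is x ↦ 25x + 14 (mod 26).
Applying it to blank: b(1)→25·1+14≡13=n; l(11)→25·11+14≡3=d; a(0)→25·0+14≡14=o; n(13)→25·13+14≡1=b; k(10)→25·10+14≡4=e (all mod 26).

ndobe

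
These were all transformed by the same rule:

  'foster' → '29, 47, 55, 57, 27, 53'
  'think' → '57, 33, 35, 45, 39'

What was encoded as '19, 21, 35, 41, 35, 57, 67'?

The formula is n = 2×(alphabet index, a=1) + 17.
Reversing it on 19, 21, 35, 41, 35, 57, 67: 19→(19−17)÷2=1=a, 21→(21−17)÷2=2=b, 35→(35−17)÷2=9=i, 41→(41−17)÷2=12=l, 35→(35−17)÷2=9=i, 57→(57−17)÷2=20=t, 67→(67−17)÷2=25=y.

ability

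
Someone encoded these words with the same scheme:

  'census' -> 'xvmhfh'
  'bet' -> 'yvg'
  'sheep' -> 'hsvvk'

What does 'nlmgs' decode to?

month

This is the alphabet-reversal cipher (Atbash): a becomes z, b becomes y, etc.
Undoing it on nlmgs: n↔m, l↔o, m↔n, g↔t, s↔h.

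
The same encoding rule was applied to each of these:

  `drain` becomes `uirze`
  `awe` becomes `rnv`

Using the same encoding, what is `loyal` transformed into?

Compare letters: d→u is +17, r→i is +17, a→r is +17 — a constant shift. Each letter is shifted forward by 17 in the alphabet (a Caesar shift of +17).
On loyal: l+17=c, o+17=f, y+17=p, a+17=r, l+17=c.

cfprc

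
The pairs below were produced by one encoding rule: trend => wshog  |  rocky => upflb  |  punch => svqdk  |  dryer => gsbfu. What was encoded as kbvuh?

It's a Vigenère-style cipher with numeric key [3,1]: position i shifts by key[i mod 2].
Undoing it on kbvuh: k−3=h, b−1=a, v−3=s, u−1=t, h−3=e.

haste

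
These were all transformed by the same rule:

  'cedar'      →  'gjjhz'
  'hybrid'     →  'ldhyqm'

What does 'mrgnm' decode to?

Each letter shifts forward by (position + 4), i.e. 4, 5, 6, … — the shift grows by one for each successive letter.
Reversing it on mrgnm: m−4=i, r−5=m, g−6=a, n−7=g, m−8=e.

image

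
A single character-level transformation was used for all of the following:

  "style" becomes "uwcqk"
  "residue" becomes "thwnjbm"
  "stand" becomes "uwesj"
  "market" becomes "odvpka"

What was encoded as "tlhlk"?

ridge

In style: s→u is +2, t→w is +3, y→c is +4, l→q is +5 — the shift increases by 1 each position. Letter i (0-indexed) is shifted by i+2, so successive shifts are 2, 3, 4, ….
Decoding tlhlk: t−2=r, l−3=i, h−4=d, l−5=g, k−6=e.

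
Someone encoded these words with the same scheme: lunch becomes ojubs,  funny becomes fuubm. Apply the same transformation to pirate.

The output letters match the input read backwards, each shifted +7: lunch reversed is hcnul. The word is reversed, then every letter is shifted forward by 7.
Applying it to pirate: reverse → etarip; then shift: e+7=l, t+7=a, a+7=h, r+7=y, i+7=p, p+7=w.

lahypw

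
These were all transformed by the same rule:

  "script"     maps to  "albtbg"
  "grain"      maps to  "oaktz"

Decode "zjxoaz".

In script: s→a is +8, c→l is +9, r→b is +10, i→t is +11 — the shift increases by 1 each position. Letter i (0-indexed) is shifted by i+8, so successive shifts are 8, 9, 10, ….
Undoing it on zjxoaz: z−8=r, j−9=a, x−10=n, o−11=d, a−12=o, z−13=m.

random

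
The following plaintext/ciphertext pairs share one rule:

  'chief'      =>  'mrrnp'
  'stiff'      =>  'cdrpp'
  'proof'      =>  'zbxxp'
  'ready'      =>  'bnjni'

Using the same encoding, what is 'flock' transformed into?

The shift depends on letter class: consonant c→m is +10, but vowel i→r is +9. Two shifts are in play — +9 for a/e/i/o/u, +10 for every other letter.
Applying it to flock: f(cons)+10=p, l(cons)+10=v, o(vowel)+9=x, c(cons)+10=m, k(cons)+10=u.

pvxmu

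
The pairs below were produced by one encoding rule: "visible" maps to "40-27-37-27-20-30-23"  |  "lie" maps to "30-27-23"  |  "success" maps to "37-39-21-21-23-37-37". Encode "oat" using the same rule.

v is letter #22 and maps to 40: an offset of 18. Letters become their 1-based position plus 18 (so a→19, b→20, …).
For oat: o=15→33, a=1→19, t=20→38.

33-19-38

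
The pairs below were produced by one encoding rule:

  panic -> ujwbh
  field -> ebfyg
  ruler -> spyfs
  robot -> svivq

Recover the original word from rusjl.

spray

Treating letters as 0–25, the rule is x ↦ 25x + 9 (mod 26).
Reversing it on rusjl: r(17)→25·(17−9)≡18=s; u(20)→25·(20−9)≡15=p; s(18)→25·(18−9)≡17=r; j(9)→25·(9−9)≡0=a; l(11)→25·(11−9)≡24=y (all mod 26).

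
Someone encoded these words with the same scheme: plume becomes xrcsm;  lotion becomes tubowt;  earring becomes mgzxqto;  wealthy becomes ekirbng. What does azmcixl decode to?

steward

The shifts repeat in a cycle of length 2: positions 0,1,… shift by +8, +6, then the pattern repeats.
Decoding azmcixl: a−8=s, z−6=t, m−8=e, c−6=w, i−8=a, x−6=r, l−8=d.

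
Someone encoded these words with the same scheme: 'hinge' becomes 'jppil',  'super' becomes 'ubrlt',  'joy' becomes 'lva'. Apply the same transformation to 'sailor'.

uhpnvt

The shift depends on letter class: consonant h→j is +2, but vowel i→p is +7. The rule splits by letter class: vowels +7, consonants +2.
On sailor: s(cons)+2=u, a(vowel)+7=h, i(vowel)+7=p, l(cons)+2=n, o(vowel)+7=v, r(cons)+2=t.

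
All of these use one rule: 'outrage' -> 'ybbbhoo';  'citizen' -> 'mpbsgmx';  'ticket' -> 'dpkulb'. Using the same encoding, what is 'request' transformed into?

blyelad

The shifts repeat in a cycle of length 3: positions 0,1,… shift by +10, +7, +8, then the pattern repeats.
On request: r+10=b, e+7=l, q+8=y, u+10=e, e+7=l, s+8=a, t+10=d.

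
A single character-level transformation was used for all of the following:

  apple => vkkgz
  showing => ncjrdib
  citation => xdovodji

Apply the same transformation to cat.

Compare letters: a→v is +21, p→k is +21, p→k is +21 — a constant shift. It's a constant shift of +21 (ROT21).
For cat: c+21=x, a+21=v, t+21=o.

xvo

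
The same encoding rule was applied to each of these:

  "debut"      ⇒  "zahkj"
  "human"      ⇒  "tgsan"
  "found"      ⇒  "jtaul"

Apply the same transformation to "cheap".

Read the word backwards and shift each letter +6.
For cheap: reverse → paehc; then shift: p+6=v, a+6=g, e+6=k, h+6=n, c+6=i.

vgkni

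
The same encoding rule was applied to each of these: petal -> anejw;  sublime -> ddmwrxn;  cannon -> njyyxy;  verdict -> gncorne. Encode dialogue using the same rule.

orjwxrdn

Two shifts are in play — +9 for a/e/i/o/u, +11 for every other letter.
On dialogue: d(cons)+11=o, i(vowel)+9=r, a(vowel)+9=j, l(cons)+11=w, o(vowel)+9=x, g(cons)+11=r, u(vowel)+9=d, e(vowel)+9=n.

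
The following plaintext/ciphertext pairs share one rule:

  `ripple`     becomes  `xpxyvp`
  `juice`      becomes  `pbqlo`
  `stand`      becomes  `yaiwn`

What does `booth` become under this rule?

Each letter shifts forward by (position + 6), i.e. 6, 7, 8, … — the shift grows by one for each successive letter.
On booth: b+6=h, o+7=v, o+8=w, t+9=c, h+10=r.

hvwcr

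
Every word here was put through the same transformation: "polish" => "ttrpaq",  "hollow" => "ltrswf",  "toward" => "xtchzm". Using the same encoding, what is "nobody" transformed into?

rthvlh

Letter i (0-indexed) is shifted by i+4, so successive shifts are 4, 5, 6, ….
For nobody: n+4=r, o+5=t, b+6=h, o+7=v, d+8=l, y+9=h.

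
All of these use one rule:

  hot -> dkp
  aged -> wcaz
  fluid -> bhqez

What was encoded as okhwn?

solar

Compare letters: h→d is +22, o→k is +22, t→p is +22 — a constant shift. This is a Caesar cipher with shift 22.
Decoding okhwn: o−22=s, k−22=o, h−22=l, w−22=a, n−22=r.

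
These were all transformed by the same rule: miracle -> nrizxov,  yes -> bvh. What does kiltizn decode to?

program

Each pair mirrors across the alphabet (m↔n, i↔r, r↔i): positions sum to 25. Each letter is replaced by its mirror in the alphabet: a↔z, b↔y, c↔x, and so on (the Atbash cipher).
Undoing it on kiltizn: k↔p, i↔r, l↔o, t↔g, i↔r, z↔a, n↔m.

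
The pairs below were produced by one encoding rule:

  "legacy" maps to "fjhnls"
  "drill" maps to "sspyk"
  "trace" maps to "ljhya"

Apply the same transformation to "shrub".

The output letters match the input read backwards, each shifted +7: legacy reversed is ycagel. The word is reversed, then every letter is shifted forward by 7.
For shrub: reverse → burhs; then shift: b+7=i, u+7=b, r+7=y, h+7=o, s+7=z.

ibyoz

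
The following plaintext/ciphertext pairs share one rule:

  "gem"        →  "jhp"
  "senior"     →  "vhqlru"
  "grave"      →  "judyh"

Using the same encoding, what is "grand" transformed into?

It's a constant shift of +3 (ROT3).
On grand: g+3=j, r+3=u, a+3=d, n+3=q, d+3=g.

judqg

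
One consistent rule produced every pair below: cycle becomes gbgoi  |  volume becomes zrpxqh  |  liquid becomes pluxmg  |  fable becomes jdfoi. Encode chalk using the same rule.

Shifts by position in cycle: pos 0: c→g (+4), pos 1: y→b (+3), pos 2: c→g (+4), pos 3: l→o (+3) — repeating every 2. A repeating key of period 2 is used — shifts +4, +3 over and over.
Applying it to chalk: c+4=g, h+3=k, a+4=e, l+3=o, k+4=o.

gkeoo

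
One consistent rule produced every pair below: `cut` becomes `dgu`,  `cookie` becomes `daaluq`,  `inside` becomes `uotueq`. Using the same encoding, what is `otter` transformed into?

auuqs

The shift depends on letter class: consonant c→d is +1, but vowel u→g is +12. Two shifts are in play — +12 for a/e/i/o/u, +1 for every other letter.
For otter: o(vowel)+12=a, t(cons)+1=u, t(cons)+1=u, e(vowel)+12=q, r(cons)+1=s.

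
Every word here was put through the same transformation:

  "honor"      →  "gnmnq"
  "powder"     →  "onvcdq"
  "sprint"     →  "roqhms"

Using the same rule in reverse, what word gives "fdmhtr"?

It's a constant shift of +25 (ROT25).
Reversing it on fdmhtr: f−25=g, d−25=e, m−25=n, h−25=i, t−25=u, r−25=s.

genius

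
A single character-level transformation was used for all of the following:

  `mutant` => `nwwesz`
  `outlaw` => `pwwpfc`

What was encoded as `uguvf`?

terra

Letter i (0-indexed) is shifted by i+1, so successive shifts are 1, 2, 3, ….
Reversing it on uguvf: u−1=t, g−2=e, u−3=r, v−4=r, f−5=a.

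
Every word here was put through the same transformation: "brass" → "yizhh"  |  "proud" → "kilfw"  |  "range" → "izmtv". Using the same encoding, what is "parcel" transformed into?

kzixvo

Letters are reflected about the middle of the alphabet (position → 25−position): Atbash.
On parcel: p↔k, a↔z, r↔i, c↔x, e↔v, l↔o.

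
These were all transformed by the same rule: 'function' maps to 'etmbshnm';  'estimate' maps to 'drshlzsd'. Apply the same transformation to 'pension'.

odmrhnm

Compare letters: f→e is +25, u→t is +25, n→m is +25 — a constant shift. This is a Caesar cipher with shift 25.
Applying it to pension: p+25=o, e+25=d, n+25=m, s+25=r, i+25=h, o+25=n, n+25=m.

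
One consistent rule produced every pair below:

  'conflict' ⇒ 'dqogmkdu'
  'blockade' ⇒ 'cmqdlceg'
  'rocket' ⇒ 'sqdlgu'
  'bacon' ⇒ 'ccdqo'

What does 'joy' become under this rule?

kqz

The shift depends on letter class: consonant c→d is +1, but vowel o→q is +2. Vowels shift forward by 2 and consonants shift forward by 1.
For joy: j(cons)+1=k, o(vowel)+2=q, y(cons)+1=z.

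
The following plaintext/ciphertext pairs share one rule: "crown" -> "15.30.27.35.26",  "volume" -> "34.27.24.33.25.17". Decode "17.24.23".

elk

c is letter #3 and maps to 15: an offset of 12. Each letter is replaced by its alphabet position (a=1..z=26) + 12.
Undoing it on 17.24.23: 17→(17−12)÷1=5=e, 24→(24−12)÷1=12=l, 23→(23−12)÷1=11=k.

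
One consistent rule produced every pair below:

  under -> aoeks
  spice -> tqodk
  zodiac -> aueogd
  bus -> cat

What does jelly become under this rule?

Vowels shift forward by 6 and consonants shift forward by 1.
Applying it to jelly: j(cons)+1=k, e(vowel)+6=k, l(cons)+1=m, l(cons)+1=m, y(cons)+1=z.

kkmmz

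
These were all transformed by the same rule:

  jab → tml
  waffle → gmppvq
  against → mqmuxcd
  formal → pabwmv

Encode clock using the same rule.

The shift depends on letter class: consonant j→t is +10, but vowel a→m is +12. Vowels shift forward by 12 and consonants shift forward by 10.
On clock: c(cons)+10=m, l(cons)+10=v, o(vowel)+12=a, c(cons)+10=m, k(cons)+10=u.

mvamu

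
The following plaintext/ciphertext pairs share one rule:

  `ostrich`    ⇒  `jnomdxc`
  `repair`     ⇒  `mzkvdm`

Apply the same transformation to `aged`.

vbzy

Compare letters: o→j is +21, s→n is +21, t→o is +21 — a constant shift. It's a constant shift of +21 (ROT21).
For aged: a+21=v, g+21=b, e+21=z, d+21=y.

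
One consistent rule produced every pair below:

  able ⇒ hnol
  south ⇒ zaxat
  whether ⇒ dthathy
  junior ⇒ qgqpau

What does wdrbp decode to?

Shifts by position in able: pos 0: a→h (+7), pos 1: b→n (+12), pos 2: l→o (+3), pos 3: e→l (+7) — repeating every 3. The shifts repeat in a cycle of length 3: positions 0,1,… shift by +7, +12, +3, then the pattern repeats.
Undoing it on wdrbp: w−7=p, d−12=r, r−3=o, b−7=u, p−12=d.

proud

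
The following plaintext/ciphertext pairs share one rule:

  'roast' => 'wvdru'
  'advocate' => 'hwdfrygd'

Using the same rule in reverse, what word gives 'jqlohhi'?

feeling

The output letters match the input read backwards, each shifted +3: roast reversed is tsaor. The word is reversed, then every letter is shifted forward by 3.
Reversing it on jqlohhi: shift back: j−3=g, q−3=n, l−3=i, o−3=l, h−3=e, h−3=e, i−3=f → gnileef; then reverse → feeling.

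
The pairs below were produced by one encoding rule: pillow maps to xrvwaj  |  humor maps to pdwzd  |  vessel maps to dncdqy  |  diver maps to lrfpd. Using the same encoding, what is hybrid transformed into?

phlcuq

In pillow: p→x is +8, i→r is +9, l→v is +10, l→w is +11 — the shift increases by 1 each position. The shift increases by 1 at each position, starting from +8: 8, 9, 10, ….
On hybrid: h+8=p, y+9=h, b+10=l, r+11=c, i+12=u, d+13=q.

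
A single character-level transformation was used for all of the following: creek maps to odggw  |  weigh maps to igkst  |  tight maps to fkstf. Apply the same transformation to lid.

The shift depends on letter class: consonant c→o is +12, but vowel e→g is +2. Two shifts are in play — +2 for a/e/i/o/u, +12 for every other letter.
For lid: l(cons)+12=x, i(vowel)+2=k, d(cons)+12=p.

xkp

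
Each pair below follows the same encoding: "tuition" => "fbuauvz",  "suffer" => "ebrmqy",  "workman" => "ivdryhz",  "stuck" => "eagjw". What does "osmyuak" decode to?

Shifts by position in tuition: pos 0: t→f (+12), pos 1: u→b (+7), pos 2: i→u (+12), pos 3: t→a (+7) — repeating every 2. It's a Vigenère-style cipher with numeric key [12,7]: position i shifts by key[i mod 2].
Undoing it on osmyuak: o−12=c, s−7=l, m−12=a, y−7=r, u−12=i, a−7=t, k−12=y.

clarity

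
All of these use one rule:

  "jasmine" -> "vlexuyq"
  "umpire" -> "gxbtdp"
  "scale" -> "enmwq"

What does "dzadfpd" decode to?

Shifts by position in jasmine: pos 0: j→v (+12), pos 1: a→l (+11), pos 2: s→e (+12), pos 3: m→x (+11) — repeating every 2. A repeating key of period 2 is used — shifts +12, +11 over and over.
Reversing it on dzadfpd: d−12=r, z−11=o, a−12=o, d−11=s, f−12=t, p−11=e, d−12=r.

rooster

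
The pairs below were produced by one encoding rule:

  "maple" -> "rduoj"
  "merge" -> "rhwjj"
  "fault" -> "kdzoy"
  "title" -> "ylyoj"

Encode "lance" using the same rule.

qdsfj

It's a Vigenère-style cipher with numeric key [5,3]: position i shifts by key[i mod 2].
Applying it to lance: l+5=q, a+3=d, n+5=s, c+3=f, e+5=j.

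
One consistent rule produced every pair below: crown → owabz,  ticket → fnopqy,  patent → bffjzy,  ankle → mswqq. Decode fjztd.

tenor

The shifts repeat in a cycle of length 2: positions 0,1,… shift by +12, +5, then the pattern repeats.
Undoing it on fjztd: f−12=t, j−5=e, z−12=n, t−5=o, d−12=r.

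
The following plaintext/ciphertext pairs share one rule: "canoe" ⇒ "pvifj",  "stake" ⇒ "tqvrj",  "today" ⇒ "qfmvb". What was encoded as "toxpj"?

slice

This is an affine cipher: with a=0,…,z=25, each position x becomes (23x+21) mod 26.
Undoing it on toxpj: t(19)→17·(19−21)≡18=s; o(14)→17·(14−21)≡11=l; x(23)→17·(23−21)≡8=i; p(15)→17·(15−21)≡2=c; j(9)→17·(9−21)≡4=e (all mod 26).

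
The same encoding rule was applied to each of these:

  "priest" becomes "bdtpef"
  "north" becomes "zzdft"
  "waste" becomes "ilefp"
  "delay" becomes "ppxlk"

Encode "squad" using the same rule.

ecflp

Vowels shift forward by 11 and consonants shift forward by 12.
On squad: s(cons)+12=e, q(cons)+12=c, u(vowel)+11=f, a(vowel)+11=l, d(cons)+12=p.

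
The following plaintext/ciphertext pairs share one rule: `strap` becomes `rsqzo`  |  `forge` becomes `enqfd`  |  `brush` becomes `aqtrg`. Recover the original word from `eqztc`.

Compare letters: s→r is +25, t→s is +25, r→q is +25 — a constant shift. This is a Caesar cipher with shift 25.
Reversing it on eqztc: e−25=f, q−25=r, z−25=a, t−25=u, c−25=d.

fraud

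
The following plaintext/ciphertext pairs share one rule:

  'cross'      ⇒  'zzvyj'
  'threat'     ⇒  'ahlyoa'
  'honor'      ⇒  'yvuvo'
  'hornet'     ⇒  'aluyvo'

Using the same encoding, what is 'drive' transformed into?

lcpyk

The word is reversed, then every letter is shifted forward by 7.
On drive: reverse → evird; then shift: e+7=l, v+7=c, i+7=p, r+7=y, d+7=k.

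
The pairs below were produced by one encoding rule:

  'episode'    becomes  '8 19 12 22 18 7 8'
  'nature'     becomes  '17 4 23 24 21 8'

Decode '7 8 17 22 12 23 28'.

e is letter #5 and maps to 8: an offset of 3. The number is (letter's place in the alphabet, a=1) + 3.
Reversing it on 7 8 17 22 12 23 28: 7→(7−3)÷1=4=d, 8→(8−3)÷1=5=e, 17→(17−3)÷1=14=n, 22→(22−3)÷1=19=s, 12→(12−3)÷1=9=i, 23→(23−3)÷1=20=t, 28→(28−3)÷1=25=y.

density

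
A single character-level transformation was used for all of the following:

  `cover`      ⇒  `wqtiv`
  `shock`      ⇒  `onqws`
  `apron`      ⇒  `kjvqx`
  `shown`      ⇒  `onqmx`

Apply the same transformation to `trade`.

hvkpi

c(2)→w(22) and o(14)→q(16) fit y≡19x+10 (mod 26); the inverse of 19 mod 26 is 11. Treating letters as 0–25, the rule is x ↦ 19x + 10 (mod 26).
For trade: t(19)→19·19+10≡7=h; r(17)→19·17+10≡21=v; a(0)→19·0+10≡10=k; d(3)→19·3+10≡15=p; e(4)→19·4+10≡8=i (all mod 26).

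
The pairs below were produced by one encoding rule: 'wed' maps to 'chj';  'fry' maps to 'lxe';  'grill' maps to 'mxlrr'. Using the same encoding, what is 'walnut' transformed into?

The shift depends on letter class: consonant w→c is +6, but vowel e→h is +3. The rule splits by letter class: vowels +3, consonants +6.
On walnut: w(cons)+6=c, a(vowel)+3=d, l(cons)+6=r, n(cons)+6=t, u(vowel)+3=x, t(cons)+6=z.

cdrtxz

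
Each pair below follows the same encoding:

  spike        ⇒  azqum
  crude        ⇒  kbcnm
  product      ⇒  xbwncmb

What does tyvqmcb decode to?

The shifts repeat in a cycle of length 2: positions 0,1,… shift by +8, +10, then the pattern repeats.
Reversing it on tyvqmcb: t−8=l, y−10=o, v−8=n, q−10=g, m−8=e, c−10=s, b−8=t.

longest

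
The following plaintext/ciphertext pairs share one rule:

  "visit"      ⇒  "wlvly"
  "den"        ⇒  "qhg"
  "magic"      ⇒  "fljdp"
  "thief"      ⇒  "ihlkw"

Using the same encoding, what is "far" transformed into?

The output letters match the input read backwards, each shifted +3: visit reversed is tisiv. Two steps: reverse the string, then apply a Caesar shift of +3.
Applying it to far: reverse → raf; then shift: r+3=u, a+3=d, f+3=i.

udi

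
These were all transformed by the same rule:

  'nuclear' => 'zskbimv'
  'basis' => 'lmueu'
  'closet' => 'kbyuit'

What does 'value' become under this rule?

rmbsi

n(13)→z(25) and u(20)→s(18) fit y≡25x+12 (mod 26); the inverse of 25 mod 26 is 25. Treating letters as 0–25, the rule is x ↦ 25x + 12 (mod 26).
For value: v(21)→25·21+12≡17=r; a(0)→25·0+12≡12=m; l(11)→25·11+12≡1=b; u(20)→25·20+12≡18=s; e(4)→25·4+12≡8=i (all mod 26).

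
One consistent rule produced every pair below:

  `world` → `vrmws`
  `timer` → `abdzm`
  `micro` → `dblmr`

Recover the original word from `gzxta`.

w(22)→v(21) and o(14)→r(17) fit y≡7x+23 (mod 26); the inverse of 7 mod 26 is 15. Each letter's alphabet position (a=0..z=25) is mapped through 7·x+23 mod 26 — an affine cipher.
Reversing it on gzxta: g(6)→15·(6−23)≡5=f; z(25)→15·(25−23)≡4=e; x(23)→15·(23−23)≡0=a; t(19)→15·(19−23)≡18=s; a(0)→15·(0−23)≡19=t (all mod 26).

feast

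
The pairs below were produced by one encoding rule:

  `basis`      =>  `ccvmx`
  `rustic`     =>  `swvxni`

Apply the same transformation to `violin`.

In basis: b→c is +1, a→c is +2, s→v is +3, i→m is +4 — the shift increases by 1 each position. The shift increases by 1 at each position, starting from +1: 1, 2, 3, ….
Applying it to violin: v+1=w, i+2=k, o+3=r, l+4=p, i+5=n, n+6=t.

wkrpnt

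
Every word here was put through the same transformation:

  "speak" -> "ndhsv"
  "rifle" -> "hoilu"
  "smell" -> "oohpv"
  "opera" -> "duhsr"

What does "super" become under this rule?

The output letters match the input read backwards, each shifted +3: speak reversed is kaeps. The word is reversed, then every letter is shifted forward by 3.
On super: reverse → repus; then shift: r+3=u, e+3=h, p+3=s, u+3=x, s+3=v.

uhsxv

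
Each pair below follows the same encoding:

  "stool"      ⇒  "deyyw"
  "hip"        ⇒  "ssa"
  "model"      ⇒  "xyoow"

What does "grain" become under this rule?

rcksy

The shift depends on letter class: consonant s→d is +11, but vowel o→y is +10. The rule splits by letter class: vowels +10, consonants +11.
For grain: g(cons)+11=r, r(cons)+11=c, a(vowel)+10=k, i(vowel)+10=s, n(cons)+11=y.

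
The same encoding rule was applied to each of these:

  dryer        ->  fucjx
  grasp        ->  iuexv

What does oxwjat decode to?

museum

In dryer: d→f is +2, r→u is +3, y→c is +4, e→j is +5 — the shift increases by 1 each position. Letter i (0-indexed) is shifted by i+2, so successive shifts are 2, 3, 4, ….
Decoding oxwjat: o−2=m, x−3=u, w−4=s, j−5=e, a−6=u, t−7=m.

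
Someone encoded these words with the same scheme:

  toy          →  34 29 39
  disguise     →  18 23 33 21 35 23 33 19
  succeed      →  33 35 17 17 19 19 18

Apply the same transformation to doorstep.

t is letter #20 and maps to 34: an offset of 14. Letters become their 1-based position plus 14 (so a→15, b→16, …).
For doorstep: d=4→18, o=15→29, o=15→29, r=18→32, s=19→33, t=20→34, e=5→19, p=16→30.

18 29 29 32 33 34 19 30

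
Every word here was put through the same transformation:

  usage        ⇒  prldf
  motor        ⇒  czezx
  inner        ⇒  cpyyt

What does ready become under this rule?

jolpc

The word is reversed, then every letter is shifted forward by 11.
Applying it to ready: reverse → ydaer; then shift: y+11=j, d+11=o, a+11=l, e+11=p, r+11=c.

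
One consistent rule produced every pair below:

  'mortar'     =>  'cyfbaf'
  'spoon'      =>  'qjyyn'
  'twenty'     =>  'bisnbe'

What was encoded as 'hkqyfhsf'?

m(12)→c(2) and o(14)→y(24) fit y≡11x+0 (mod 26); the inverse of 11 mod 26 is 19. Treating letters as 0–25, the rule is x ↦ 11x + 0 (mod 26).
Undoing it on hkqyfhsf: h(7)→19·(7−0)≡3=d; k(10)→19·(10−0)≡8=i; q(16)→19·(16−0)≡18=s; y(24)→19·(24−0)≡14=o; f(5)→19·(5−0)≡17=r; h(7)→19·(7−0)≡3=d; s(18)→19·(18−0)≡4=e; f(5)→19·(5−0)≡17=r (all mod 26).

disorder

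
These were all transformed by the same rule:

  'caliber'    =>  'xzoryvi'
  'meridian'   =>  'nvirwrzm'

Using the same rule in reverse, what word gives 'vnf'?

emu

Each pair mirrors across the alphabet (c↔x, a↔z, l↔o): positions sum to 25. Each letter is replaced by its mirror in the alphabet: a↔z, b↔y, c↔x, and so on (the Atbash cipher).
Decoding vnf: v↔e, n↔m, f↔u.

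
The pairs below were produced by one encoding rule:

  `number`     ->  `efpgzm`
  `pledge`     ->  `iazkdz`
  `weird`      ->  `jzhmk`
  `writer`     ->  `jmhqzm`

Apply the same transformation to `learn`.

azrme

n(13)→e(4) and u(20)→f(5) fit y≡15x+17 (mod 26); the inverse of 15 mod 26 is 7. This is an affine cipher: with a=0,…,z=25, each position x becomes (15x+17) mod 26.
For learn: l(11)→15·11+17≡0=a; e(4)→15·4+17≡25=z; a(0)→15·0+17≡17=r; r(17)→15·17+17≡12=m; n(13)→15·13+17≡4=e (all mod 26).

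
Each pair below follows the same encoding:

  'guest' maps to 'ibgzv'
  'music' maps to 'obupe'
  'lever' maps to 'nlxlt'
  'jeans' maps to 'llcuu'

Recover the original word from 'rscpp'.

It's a Vigenère-style cipher with numeric key [2,7]: position i shifts by key[i mod 2].
Undoing it on rscpp: r−2=p, s−7=l, c−2=a, p−7=i, p−2=n.

plain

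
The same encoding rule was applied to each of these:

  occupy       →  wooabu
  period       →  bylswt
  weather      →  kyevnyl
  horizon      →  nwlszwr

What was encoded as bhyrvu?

plenty

o(14)→w(22) and c(2)→o(14) fit y≡5x+4 (mod 26); the inverse of 5 mod 26 is 21. This is an affine cipher: with a=0,…,z=25, each position x becomes (5x+4) mod 26.
Undoing it on bhyrvu: b(1)→21·(1−4)≡15=p; h(7)→21·(7−4)≡11=l; y(24)→21·(24−4)≡4=e; r(17)→21·(17−4)≡13=n; v(21)→21·(21−4)≡19=t; u(20)→21·(20−4)≡24=y (all mod 26).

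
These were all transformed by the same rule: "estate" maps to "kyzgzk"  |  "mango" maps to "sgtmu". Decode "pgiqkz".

jacket

Compare letters: e→k is +6, s→y is +6, t→z is +6 — a constant shift. This is a Caesar cipher with shift 6.
Undoing it on pgiqkz: p−6=j, g−6=a, i−6=c, q−6=k, k−6=e, z−6=t.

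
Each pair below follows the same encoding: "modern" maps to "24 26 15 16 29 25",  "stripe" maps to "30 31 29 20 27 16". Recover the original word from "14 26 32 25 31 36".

The number is (letter's place in the alphabet, a=1) + 11.
Decoding 14 26 32 25 31 36: 14→(14−11)÷1=3=c, 26→(26−11)÷1=15=o, 32→(32−11)÷1=21=u, 25→(25−11)÷1=14=n, 31→(31−11)÷1=20=t, 36→(36−11)÷1=25=y.

county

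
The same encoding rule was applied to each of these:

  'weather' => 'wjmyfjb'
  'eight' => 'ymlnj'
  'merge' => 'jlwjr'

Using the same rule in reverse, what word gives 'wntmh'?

The output letters match the input read backwards, each shifted +5: weather reversed is rehtaew. The word is reversed, then every letter is shifted forward by 5.
Undoing it on wntmh: shift back: w−5=r, n−5=i, t−5=o, m−5=h, h−5=c → riohc; then reverse → choir.

choir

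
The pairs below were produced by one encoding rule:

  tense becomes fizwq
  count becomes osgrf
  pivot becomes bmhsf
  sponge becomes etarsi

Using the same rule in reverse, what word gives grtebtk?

unhappy

Shifts by position in tense: pos 0: t→f (+12), pos 1: e→i (+4), pos 2: n→z (+12), pos 3: s→w (+4) — repeating every 2. The shifts repeat in a cycle of length 2: positions 0,1,… shift by +12, +4, then the pattern repeats.
Reversing it on grtebtk: g−12=u, r−4=n, t−12=h, e−4=a, b−12=p, t−4=p, k−12=y.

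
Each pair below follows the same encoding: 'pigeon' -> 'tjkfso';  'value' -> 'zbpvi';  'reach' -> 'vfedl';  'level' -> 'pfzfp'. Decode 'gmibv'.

It's a Vigenère-style cipher with numeric key [4,1]: position i shifts by key[i mod 2].
Decoding gmibv: g−4=c, m−1=l, i−4=e, b−1=a, v−4=r.

clear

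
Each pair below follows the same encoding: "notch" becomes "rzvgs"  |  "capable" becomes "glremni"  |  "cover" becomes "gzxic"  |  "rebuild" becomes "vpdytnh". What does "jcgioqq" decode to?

Shifts by position in notch: pos 0: n→r (+4), pos 1: o→z (+11), pos 2: t→v (+2), pos 3: c→g (+4), pos 4: h→s (+11) — repeating every 3. The shifts repeat in a cycle of length 3: positions 0,1,… shift by +4, +11, +2, then the pattern repeats.
Reversing it on jcgioqq: j−4=f, c−11=r, g−2=e, i−4=e, o−11=d, q−2=o, q−4=m.

freedom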